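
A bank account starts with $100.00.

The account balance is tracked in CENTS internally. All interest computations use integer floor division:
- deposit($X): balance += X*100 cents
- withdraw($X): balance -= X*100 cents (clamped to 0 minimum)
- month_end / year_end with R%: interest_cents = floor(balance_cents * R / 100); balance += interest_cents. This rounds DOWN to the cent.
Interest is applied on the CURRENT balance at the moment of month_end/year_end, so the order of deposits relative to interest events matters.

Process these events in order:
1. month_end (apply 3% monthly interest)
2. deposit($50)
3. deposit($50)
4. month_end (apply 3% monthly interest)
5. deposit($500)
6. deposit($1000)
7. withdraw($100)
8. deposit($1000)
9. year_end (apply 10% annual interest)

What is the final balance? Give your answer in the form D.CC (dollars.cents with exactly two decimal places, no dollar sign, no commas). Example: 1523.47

Answer: 2869.99

Derivation:
After 1 (month_end (apply 3% monthly interest)): balance=$103.00 total_interest=$3.00
After 2 (deposit($50)): balance=$153.00 total_interest=$3.00
After 3 (deposit($50)): balance=$203.00 total_interest=$3.00
After 4 (month_end (apply 3% monthly interest)): balance=$209.09 total_interest=$9.09
After 5 (deposit($500)): balance=$709.09 total_interest=$9.09
After 6 (deposit($1000)): balance=$1709.09 total_interest=$9.09
After 7 (withdraw($100)): balance=$1609.09 total_interest=$9.09
After 8 (deposit($1000)): balance=$2609.09 total_interest=$9.09
After 9 (year_end (apply 10% annual interest)): balance=$2869.99 total_interest=$269.99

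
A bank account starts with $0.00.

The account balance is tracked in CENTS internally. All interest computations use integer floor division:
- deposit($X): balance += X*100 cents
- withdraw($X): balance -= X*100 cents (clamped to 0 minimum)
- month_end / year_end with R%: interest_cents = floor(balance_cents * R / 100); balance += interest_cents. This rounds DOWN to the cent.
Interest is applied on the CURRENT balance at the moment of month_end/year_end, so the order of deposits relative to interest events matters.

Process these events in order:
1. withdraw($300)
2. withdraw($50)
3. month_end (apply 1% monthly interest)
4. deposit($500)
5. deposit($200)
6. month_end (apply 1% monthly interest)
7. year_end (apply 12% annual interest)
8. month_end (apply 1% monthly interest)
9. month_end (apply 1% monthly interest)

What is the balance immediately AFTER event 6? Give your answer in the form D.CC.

After 1 (withdraw($300)): balance=$0.00 total_interest=$0.00
After 2 (withdraw($50)): balance=$0.00 total_interest=$0.00
After 3 (month_end (apply 1% monthly interest)): balance=$0.00 total_interest=$0.00
After 4 (deposit($500)): balance=$500.00 total_interest=$0.00
After 5 (deposit($200)): balance=$700.00 total_interest=$0.00
After 6 (month_end (apply 1% monthly interest)): balance=$707.00 total_interest=$7.00

Answer: 707.00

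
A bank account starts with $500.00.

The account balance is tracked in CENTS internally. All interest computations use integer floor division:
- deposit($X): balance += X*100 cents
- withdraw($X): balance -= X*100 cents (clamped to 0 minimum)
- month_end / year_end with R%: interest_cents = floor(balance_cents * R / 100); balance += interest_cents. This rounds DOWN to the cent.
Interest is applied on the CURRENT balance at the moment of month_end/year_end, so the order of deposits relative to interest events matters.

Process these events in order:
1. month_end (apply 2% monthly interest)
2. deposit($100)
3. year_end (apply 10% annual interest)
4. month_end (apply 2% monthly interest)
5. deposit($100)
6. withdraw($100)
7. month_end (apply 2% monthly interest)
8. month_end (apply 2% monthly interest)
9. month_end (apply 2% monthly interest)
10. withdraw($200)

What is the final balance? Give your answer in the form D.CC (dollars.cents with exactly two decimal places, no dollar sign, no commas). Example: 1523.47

Answer: 526.30

Derivation:
After 1 (month_end (apply 2% monthly interest)): balance=$510.00 total_interest=$10.00
After 2 (deposit($100)): balance=$610.00 total_interest=$10.00
After 3 (year_end (apply 10% annual interest)): balance=$671.00 total_interest=$71.00
After 4 (month_end (apply 2% monthly interest)): balance=$684.42 total_interest=$84.42
After 5 (deposit($100)): balance=$784.42 total_interest=$84.42
After 6 (withdraw($100)): balance=$684.42 total_interest=$84.42
After 7 (month_end (apply 2% monthly interest)): balance=$698.10 total_interest=$98.10
After 8 (month_end (apply 2% monthly interest)): balance=$712.06 total_interest=$112.06
After 9 (month_end (apply 2% monthly interest)): balance=$726.30 total_interest=$126.30
After 10 (withdraw($200)): balance=$526.30 total_interest=$126.30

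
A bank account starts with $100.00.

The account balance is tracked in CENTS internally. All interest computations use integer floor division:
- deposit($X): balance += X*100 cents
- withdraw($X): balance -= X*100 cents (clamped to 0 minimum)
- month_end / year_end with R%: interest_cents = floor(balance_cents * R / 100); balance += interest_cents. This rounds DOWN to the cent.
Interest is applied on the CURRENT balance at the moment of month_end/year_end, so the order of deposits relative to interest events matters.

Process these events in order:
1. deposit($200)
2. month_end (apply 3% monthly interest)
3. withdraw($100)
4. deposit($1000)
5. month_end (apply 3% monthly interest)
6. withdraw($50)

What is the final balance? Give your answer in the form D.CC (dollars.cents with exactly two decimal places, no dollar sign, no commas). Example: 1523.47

After 1 (deposit($200)): balance=$300.00 total_interest=$0.00
After 2 (month_end (apply 3% monthly interest)): balance=$309.00 total_interest=$9.00
After 3 (withdraw($100)): balance=$209.00 total_interest=$9.00
After 4 (deposit($1000)): balance=$1209.00 total_interest=$9.00
After 5 (month_end (apply 3% monthly interest)): balance=$1245.27 total_interest=$45.27
After 6 (withdraw($50)): balance=$1195.27 total_interest=$45.27

Answer: 1195.27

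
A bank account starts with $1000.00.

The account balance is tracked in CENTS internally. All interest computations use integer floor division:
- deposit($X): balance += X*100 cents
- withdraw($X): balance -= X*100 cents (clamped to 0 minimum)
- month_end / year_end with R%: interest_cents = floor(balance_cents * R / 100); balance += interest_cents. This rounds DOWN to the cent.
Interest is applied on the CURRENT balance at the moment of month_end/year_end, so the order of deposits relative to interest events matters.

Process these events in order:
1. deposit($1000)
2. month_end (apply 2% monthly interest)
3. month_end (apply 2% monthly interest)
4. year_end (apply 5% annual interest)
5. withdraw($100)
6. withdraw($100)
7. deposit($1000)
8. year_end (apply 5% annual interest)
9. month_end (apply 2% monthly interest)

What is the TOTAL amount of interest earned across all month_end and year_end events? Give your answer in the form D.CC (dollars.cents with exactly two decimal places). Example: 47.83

Answer: 396.76

Derivation:
After 1 (deposit($1000)): balance=$2000.00 total_interest=$0.00
After 2 (month_end (apply 2% monthly interest)): balance=$2040.00 total_interest=$40.00
After 3 (month_end (apply 2% monthly interest)): balance=$2080.80 total_interest=$80.80
After 4 (year_end (apply 5% annual interest)): balance=$2184.84 total_interest=$184.84
After 5 (withdraw($100)): balance=$2084.84 total_interest=$184.84
After 6 (withdraw($100)): balance=$1984.84 total_interest=$184.84
After 7 (deposit($1000)): balance=$2984.84 total_interest=$184.84
After 8 (year_end (apply 5% annual interest)): balance=$3134.08 total_interest=$334.08
After 9 (month_end (apply 2% monthly interest)): balance=$3196.76 total_interest=$396.76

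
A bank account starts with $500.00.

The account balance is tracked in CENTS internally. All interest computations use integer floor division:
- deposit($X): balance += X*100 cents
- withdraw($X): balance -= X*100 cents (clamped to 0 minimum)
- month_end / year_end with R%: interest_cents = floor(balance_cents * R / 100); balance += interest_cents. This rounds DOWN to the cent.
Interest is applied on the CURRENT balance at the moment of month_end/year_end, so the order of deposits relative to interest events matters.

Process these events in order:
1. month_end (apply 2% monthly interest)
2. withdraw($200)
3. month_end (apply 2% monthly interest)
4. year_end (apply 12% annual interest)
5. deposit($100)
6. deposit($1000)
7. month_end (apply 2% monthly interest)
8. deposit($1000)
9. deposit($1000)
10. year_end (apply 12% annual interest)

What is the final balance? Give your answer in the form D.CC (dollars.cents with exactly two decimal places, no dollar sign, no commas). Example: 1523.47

Answer: 3901.20

Derivation:
After 1 (month_end (apply 2% monthly interest)): balance=$510.00 total_interest=$10.00
After 2 (withdraw($200)): balance=$310.00 total_interest=$10.00
After 3 (month_end (apply 2% monthly interest)): balance=$316.20 total_interest=$16.20
After 4 (year_end (apply 12% annual interest)): balance=$354.14 total_interest=$54.14
After 5 (deposit($100)): balance=$454.14 total_interest=$54.14
After 6 (deposit($1000)): balance=$1454.14 total_interest=$54.14
After 7 (month_end (apply 2% monthly interest)): balance=$1483.22 total_interest=$83.22
After 8 (deposit($1000)): balance=$2483.22 total_interest=$83.22
After 9 (deposit($1000)): balance=$3483.22 total_interest=$83.22
After 10 (year_end (apply 12% annual interest)): balance=$3901.20 total_interest=$501.20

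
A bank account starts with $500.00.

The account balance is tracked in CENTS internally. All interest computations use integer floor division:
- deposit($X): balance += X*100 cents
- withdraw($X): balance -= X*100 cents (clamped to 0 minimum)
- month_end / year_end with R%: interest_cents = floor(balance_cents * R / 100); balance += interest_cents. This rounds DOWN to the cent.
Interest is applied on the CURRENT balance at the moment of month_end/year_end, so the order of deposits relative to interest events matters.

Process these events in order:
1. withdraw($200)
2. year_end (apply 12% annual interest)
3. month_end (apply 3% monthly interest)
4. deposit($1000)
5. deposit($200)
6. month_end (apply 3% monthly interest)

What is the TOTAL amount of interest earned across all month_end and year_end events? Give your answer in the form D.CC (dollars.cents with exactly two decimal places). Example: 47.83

Answer: 92.46

Derivation:
After 1 (withdraw($200)): balance=$300.00 total_interest=$0.00
After 2 (year_end (apply 12% annual interest)): balance=$336.00 total_interest=$36.00
After 3 (month_end (apply 3% monthly interest)): balance=$346.08 total_interest=$46.08
After 4 (deposit($1000)): balance=$1346.08 total_interest=$46.08
After 5 (deposit($200)): balance=$1546.08 total_interest=$46.08
After 6 (month_end (apply 3% monthly interest)): balance=$1592.46 total_interest=$92.46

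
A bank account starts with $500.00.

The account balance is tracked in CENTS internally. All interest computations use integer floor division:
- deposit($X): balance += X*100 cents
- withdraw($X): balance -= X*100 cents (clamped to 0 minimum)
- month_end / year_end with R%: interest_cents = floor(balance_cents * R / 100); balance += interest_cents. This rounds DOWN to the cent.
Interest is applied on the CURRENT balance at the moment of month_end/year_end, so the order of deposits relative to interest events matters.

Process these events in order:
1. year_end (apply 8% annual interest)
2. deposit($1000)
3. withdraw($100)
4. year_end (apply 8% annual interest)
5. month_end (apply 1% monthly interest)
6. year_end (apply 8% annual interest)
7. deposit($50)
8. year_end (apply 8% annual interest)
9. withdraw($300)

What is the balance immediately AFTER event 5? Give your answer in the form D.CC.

After 1 (year_end (apply 8% annual interest)): balance=$540.00 total_interest=$40.00
After 2 (deposit($1000)): balance=$1540.00 total_interest=$40.00
After 3 (withdraw($100)): balance=$1440.00 total_interest=$40.00
After 4 (year_end (apply 8% annual interest)): balance=$1555.20 total_interest=$155.20
After 5 (month_end (apply 1% monthly interest)): balance=$1570.75 total_interest=$170.75

Answer: 1570.75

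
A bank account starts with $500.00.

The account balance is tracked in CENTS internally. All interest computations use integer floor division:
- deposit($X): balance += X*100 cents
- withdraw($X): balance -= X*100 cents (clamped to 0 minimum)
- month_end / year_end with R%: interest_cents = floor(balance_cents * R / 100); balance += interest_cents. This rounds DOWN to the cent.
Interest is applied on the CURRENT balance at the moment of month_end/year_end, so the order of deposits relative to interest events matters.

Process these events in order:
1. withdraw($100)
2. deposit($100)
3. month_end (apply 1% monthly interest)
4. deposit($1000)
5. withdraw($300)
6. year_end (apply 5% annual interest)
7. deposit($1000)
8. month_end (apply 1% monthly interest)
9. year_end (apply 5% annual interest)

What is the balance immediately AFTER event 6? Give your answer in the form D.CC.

After 1 (withdraw($100)): balance=$400.00 total_interest=$0.00
After 2 (deposit($100)): balance=$500.00 total_interest=$0.00
After 3 (month_end (apply 1% monthly interest)): balance=$505.00 total_interest=$5.00
After 4 (deposit($1000)): balance=$1505.00 total_interest=$5.00
After 5 (withdraw($300)): balance=$1205.00 total_interest=$5.00
After 6 (year_end (apply 5% annual interest)): balance=$1265.25 total_interest=$65.25

Answer: 1265.25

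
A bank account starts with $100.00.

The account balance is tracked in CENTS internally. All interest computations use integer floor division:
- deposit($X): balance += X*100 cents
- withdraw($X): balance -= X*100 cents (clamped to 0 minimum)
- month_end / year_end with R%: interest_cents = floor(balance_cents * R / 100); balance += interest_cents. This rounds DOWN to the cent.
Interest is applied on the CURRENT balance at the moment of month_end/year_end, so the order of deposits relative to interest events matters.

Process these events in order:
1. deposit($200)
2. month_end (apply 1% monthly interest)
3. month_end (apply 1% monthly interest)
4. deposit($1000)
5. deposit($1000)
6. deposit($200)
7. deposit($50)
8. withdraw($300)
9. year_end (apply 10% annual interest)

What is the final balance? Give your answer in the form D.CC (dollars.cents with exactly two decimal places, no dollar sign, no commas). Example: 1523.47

After 1 (deposit($200)): balance=$300.00 total_interest=$0.00
After 2 (month_end (apply 1% monthly interest)): balance=$303.00 total_interest=$3.00
After 3 (month_end (apply 1% monthly interest)): balance=$306.03 total_interest=$6.03
After 4 (deposit($1000)): balance=$1306.03 total_interest=$6.03
After 5 (deposit($1000)): balance=$2306.03 total_interest=$6.03
After 6 (deposit($200)): balance=$2506.03 total_interest=$6.03
After 7 (deposit($50)): balance=$2556.03 total_interest=$6.03
After 8 (withdraw($300)): balance=$2256.03 total_interest=$6.03
After 9 (year_end (apply 10% annual interest)): balance=$2481.63 total_interest=$231.63

Answer: 2481.63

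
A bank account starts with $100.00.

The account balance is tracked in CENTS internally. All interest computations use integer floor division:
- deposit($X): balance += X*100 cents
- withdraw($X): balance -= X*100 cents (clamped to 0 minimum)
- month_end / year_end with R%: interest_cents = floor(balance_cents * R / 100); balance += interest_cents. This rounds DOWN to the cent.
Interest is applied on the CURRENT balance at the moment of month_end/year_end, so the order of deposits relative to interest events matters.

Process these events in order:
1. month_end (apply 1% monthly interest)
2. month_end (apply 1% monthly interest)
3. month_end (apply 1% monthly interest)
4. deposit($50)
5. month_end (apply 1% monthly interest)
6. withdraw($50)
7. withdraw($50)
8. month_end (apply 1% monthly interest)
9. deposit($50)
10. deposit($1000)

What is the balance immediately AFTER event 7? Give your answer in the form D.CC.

After 1 (month_end (apply 1% monthly interest)): balance=$101.00 total_interest=$1.00
After 2 (month_end (apply 1% monthly interest)): balance=$102.01 total_interest=$2.01
After 3 (month_end (apply 1% monthly interest)): balance=$103.03 total_interest=$3.03
After 4 (deposit($50)): balance=$153.03 total_interest=$3.03
After 5 (month_end (apply 1% monthly interest)): balance=$154.56 total_interest=$4.56
After 6 (withdraw($50)): balance=$104.56 total_interest=$4.56
After 7 (withdraw($50)): balance=$54.56 total_interest=$4.56

Answer: 54.56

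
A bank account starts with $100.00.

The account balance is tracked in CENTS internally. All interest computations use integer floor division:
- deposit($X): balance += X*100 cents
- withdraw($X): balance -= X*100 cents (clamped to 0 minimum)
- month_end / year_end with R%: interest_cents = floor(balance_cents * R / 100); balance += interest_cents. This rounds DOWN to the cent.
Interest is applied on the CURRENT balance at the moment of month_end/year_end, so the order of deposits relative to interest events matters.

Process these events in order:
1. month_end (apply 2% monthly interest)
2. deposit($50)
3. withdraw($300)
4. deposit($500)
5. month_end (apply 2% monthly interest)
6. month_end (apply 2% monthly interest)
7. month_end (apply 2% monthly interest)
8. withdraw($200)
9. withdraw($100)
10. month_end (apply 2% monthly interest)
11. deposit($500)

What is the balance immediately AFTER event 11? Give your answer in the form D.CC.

After 1 (month_end (apply 2% monthly interest)): balance=$102.00 total_interest=$2.00
After 2 (deposit($50)): balance=$152.00 total_interest=$2.00
After 3 (withdraw($300)): balance=$0.00 total_interest=$2.00
After 4 (deposit($500)): balance=$500.00 total_interest=$2.00
After 5 (month_end (apply 2% monthly interest)): balance=$510.00 total_interest=$12.00
After 6 (month_end (apply 2% monthly interest)): balance=$520.20 total_interest=$22.20
After 7 (month_end (apply 2% monthly interest)): balance=$530.60 total_interest=$32.60
After 8 (withdraw($200)): balance=$330.60 total_interest=$32.60
After 9 (withdraw($100)): balance=$230.60 total_interest=$32.60
After 10 (month_end (apply 2% monthly interest)): balance=$235.21 total_interest=$37.21
After 11 (deposit($500)): balance=$735.21 total_interest=$37.21

Answer: 735.21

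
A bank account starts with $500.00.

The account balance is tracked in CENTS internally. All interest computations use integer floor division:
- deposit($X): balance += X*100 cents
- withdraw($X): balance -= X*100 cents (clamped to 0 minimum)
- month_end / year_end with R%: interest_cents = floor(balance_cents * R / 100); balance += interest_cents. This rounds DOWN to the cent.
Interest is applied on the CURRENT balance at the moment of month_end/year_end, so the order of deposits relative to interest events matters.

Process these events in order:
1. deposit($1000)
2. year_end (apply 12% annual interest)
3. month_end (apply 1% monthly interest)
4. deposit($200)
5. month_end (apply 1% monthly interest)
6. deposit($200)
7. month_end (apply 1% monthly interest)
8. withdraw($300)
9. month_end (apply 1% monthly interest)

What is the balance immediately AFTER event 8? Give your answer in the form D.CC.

After 1 (deposit($1000)): balance=$1500.00 total_interest=$0.00
After 2 (year_end (apply 12% annual interest)): balance=$1680.00 total_interest=$180.00
After 3 (month_end (apply 1% monthly interest)): balance=$1696.80 total_interest=$196.80
After 4 (deposit($200)): balance=$1896.80 total_interest=$196.80
After 5 (month_end (apply 1% monthly interest)): balance=$1915.76 total_interest=$215.76
After 6 (deposit($200)): balance=$2115.76 total_interest=$215.76
After 7 (month_end (apply 1% monthly interest)): balance=$2136.91 total_interest=$236.91
After 8 (withdraw($300)): balance=$1836.91 total_interest=$236.91

Answer: 1836.91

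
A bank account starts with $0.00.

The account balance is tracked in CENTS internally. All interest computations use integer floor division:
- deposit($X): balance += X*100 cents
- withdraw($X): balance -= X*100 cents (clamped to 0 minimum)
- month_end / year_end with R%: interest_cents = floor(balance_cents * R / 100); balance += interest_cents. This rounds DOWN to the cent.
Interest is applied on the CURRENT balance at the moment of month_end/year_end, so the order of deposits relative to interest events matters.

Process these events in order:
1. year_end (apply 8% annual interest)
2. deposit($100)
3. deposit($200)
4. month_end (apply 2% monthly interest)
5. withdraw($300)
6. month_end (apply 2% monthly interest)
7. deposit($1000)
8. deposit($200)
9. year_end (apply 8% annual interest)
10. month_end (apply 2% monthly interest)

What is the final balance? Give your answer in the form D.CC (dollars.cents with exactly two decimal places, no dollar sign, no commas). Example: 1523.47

Answer: 1328.65

Derivation:
After 1 (year_end (apply 8% annual interest)): balance=$0.00 total_interest=$0.00
After 2 (deposit($100)): balance=$100.00 total_interest=$0.00
After 3 (deposit($200)): balance=$300.00 total_interest=$0.00
After 4 (month_end (apply 2% monthly interest)): balance=$306.00 total_interest=$6.00
After 5 (withdraw($300)): balance=$6.00 total_interest=$6.00
After 6 (month_end (apply 2% monthly interest)): balance=$6.12 total_interest=$6.12
After 7 (deposit($1000)): balance=$1006.12 total_interest=$6.12
After 8 (deposit($200)): balance=$1206.12 total_interest=$6.12
After 9 (year_end (apply 8% annual interest)): balance=$1302.60 total_interest=$102.60
After 10 (month_end (apply 2% monthly interest)): balance=$1328.65 total_interest=$128.65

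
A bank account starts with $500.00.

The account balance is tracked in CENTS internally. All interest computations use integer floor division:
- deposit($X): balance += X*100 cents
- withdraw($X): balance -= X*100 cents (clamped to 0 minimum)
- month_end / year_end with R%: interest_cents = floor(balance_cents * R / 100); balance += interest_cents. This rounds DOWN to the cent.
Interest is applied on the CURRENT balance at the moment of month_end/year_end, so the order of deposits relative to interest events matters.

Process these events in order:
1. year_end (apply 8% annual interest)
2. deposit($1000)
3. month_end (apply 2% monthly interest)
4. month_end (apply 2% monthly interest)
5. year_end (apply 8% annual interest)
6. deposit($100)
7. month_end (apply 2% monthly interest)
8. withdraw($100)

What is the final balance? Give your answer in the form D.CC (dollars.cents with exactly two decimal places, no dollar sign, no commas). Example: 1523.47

Answer: 1766.98

Derivation:
After 1 (year_end (apply 8% annual interest)): balance=$540.00 total_interest=$40.00
After 2 (deposit($1000)): balance=$1540.00 total_interest=$40.00
After 3 (month_end (apply 2% monthly interest)): balance=$1570.80 total_interest=$70.80
After 4 (month_end (apply 2% monthly interest)): balance=$1602.21 total_interest=$102.21
After 5 (year_end (apply 8% annual interest)): balance=$1730.38 total_interest=$230.38
After 6 (deposit($100)): balance=$1830.38 total_interest=$230.38
After 7 (month_end (apply 2% monthly interest)): balance=$1866.98 total_interest=$266.98
After 8 (withdraw($100)): balance=$1766.98 total_interest=$266.98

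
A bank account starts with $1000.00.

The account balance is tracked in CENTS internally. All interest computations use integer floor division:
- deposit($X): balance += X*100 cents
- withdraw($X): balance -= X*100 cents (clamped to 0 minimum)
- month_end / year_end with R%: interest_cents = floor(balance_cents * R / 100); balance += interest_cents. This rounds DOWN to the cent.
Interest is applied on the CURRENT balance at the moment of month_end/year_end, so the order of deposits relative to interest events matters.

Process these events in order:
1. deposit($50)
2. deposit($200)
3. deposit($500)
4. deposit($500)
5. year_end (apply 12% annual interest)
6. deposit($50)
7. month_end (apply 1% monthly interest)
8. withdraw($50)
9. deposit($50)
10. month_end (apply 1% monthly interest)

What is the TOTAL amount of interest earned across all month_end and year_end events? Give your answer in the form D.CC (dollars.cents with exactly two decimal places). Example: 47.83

Answer: 321.65

Derivation:
After 1 (deposit($50)): balance=$1050.00 total_interest=$0.00
After 2 (deposit($200)): balance=$1250.00 total_interest=$0.00
After 3 (deposit($500)): balance=$1750.00 total_interest=$0.00
After 4 (deposit($500)): balance=$2250.00 total_interest=$0.00
After 5 (year_end (apply 12% annual interest)): balance=$2520.00 total_interest=$270.00
After 6 (deposit($50)): balance=$2570.00 total_interest=$270.00
After 7 (month_end (apply 1% monthly interest)): balance=$2595.70 total_interest=$295.70
After 8 (withdraw($50)): balance=$2545.70 total_interest=$295.70
After 9 (deposit($50)): balance=$2595.70 total_interest=$295.70
After 10 (month_end (apply 1% monthly interest)): balance=$2621.65 total_interest=$321.65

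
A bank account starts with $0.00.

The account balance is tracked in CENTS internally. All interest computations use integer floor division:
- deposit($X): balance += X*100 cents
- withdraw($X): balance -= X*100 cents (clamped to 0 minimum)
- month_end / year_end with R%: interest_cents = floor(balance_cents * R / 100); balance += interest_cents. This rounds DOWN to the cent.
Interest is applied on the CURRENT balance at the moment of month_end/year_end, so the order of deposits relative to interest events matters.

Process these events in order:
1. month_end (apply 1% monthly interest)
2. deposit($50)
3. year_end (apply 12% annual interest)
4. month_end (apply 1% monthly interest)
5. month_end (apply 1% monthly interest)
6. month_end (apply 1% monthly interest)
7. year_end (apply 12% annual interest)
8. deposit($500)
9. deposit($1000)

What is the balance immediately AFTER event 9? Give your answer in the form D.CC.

Answer: 1564.61

Derivation:
After 1 (month_end (apply 1% monthly interest)): balance=$0.00 total_interest=$0.00
After 2 (deposit($50)): balance=$50.00 total_interest=$0.00
After 3 (year_end (apply 12% annual interest)): balance=$56.00 total_interest=$6.00
After 4 (month_end (apply 1% monthly interest)): balance=$56.56 total_interest=$6.56
After 5 (month_end (apply 1% monthly interest)): balance=$57.12 total_interest=$7.12
After 6 (month_end (apply 1% monthly interest)): balance=$57.69 total_interest=$7.69
After 7 (year_end (apply 12% annual interest)): balance=$64.61 total_interest=$14.61
After 8 (deposit($500)): balance=$564.61 total_interest=$14.61
After 9 (deposit($1000)): balance=$1564.61 total_interest=$14.61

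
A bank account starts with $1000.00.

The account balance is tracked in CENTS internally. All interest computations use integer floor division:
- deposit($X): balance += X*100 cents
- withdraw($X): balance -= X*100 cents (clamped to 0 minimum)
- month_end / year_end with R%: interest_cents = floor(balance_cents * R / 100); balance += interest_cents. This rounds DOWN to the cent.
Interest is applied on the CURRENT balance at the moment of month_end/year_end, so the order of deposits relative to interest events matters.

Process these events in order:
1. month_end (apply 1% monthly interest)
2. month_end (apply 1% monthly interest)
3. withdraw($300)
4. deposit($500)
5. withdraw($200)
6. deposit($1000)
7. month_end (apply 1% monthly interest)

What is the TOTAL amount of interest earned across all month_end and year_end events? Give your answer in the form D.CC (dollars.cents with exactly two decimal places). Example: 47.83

After 1 (month_end (apply 1% monthly interest)): balance=$1010.00 total_interest=$10.00
After 2 (month_end (apply 1% monthly interest)): balance=$1020.10 total_interest=$20.10
After 3 (withdraw($300)): balance=$720.10 total_interest=$20.10
After 4 (deposit($500)): balance=$1220.10 total_interest=$20.10
After 5 (withdraw($200)): balance=$1020.10 total_interest=$20.10
After 6 (deposit($1000)): balance=$2020.10 total_interest=$20.10
After 7 (month_end (apply 1% monthly interest)): balance=$2040.30 total_interest=$40.30

Answer: 40.30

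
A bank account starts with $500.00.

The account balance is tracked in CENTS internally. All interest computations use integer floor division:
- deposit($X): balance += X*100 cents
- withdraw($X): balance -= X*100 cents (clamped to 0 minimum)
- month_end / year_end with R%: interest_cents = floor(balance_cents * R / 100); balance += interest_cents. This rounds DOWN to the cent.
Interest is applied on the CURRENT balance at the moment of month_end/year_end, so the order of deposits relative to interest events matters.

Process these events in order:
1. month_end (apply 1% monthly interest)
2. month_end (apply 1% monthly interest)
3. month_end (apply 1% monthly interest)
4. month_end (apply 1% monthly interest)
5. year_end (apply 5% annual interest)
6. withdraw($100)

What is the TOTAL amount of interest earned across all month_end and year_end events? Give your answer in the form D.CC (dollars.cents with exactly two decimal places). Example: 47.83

Answer: 46.31

Derivation:
After 1 (month_end (apply 1% monthly interest)): balance=$505.00 total_interest=$5.00
After 2 (month_end (apply 1% monthly interest)): balance=$510.05 total_interest=$10.05
After 3 (month_end (apply 1% monthly interest)): balance=$515.15 total_interest=$15.15
After 4 (month_end (apply 1% monthly interest)): balance=$520.30 total_interest=$20.30
After 5 (year_end (apply 5% annual interest)): balance=$546.31 total_interest=$46.31
After 6 (withdraw($100)): balance=$446.31 total_interest=$46.31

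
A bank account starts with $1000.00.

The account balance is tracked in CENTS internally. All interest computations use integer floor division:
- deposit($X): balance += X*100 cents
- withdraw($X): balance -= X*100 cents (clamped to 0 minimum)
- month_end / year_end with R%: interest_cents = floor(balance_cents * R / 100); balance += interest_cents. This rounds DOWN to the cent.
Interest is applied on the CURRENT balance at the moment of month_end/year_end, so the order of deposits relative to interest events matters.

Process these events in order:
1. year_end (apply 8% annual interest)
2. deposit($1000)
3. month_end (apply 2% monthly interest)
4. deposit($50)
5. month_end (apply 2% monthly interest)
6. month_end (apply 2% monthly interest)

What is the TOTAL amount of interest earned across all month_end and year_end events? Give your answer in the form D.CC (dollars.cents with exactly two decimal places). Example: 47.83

Answer: 209.33

Derivation:
After 1 (year_end (apply 8% annual interest)): balance=$1080.00 total_interest=$80.00
After 2 (deposit($1000)): balance=$2080.00 total_interest=$80.00
After 3 (month_end (apply 2% monthly interest)): balance=$2121.60 total_interest=$121.60
After 4 (deposit($50)): balance=$2171.60 total_interest=$121.60
After 5 (month_end (apply 2% monthly interest)): balance=$2215.03 total_interest=$165.03
After 6 (month_end (apply 2% monthly interest)): balance=$2259.33 total_interest=$209.33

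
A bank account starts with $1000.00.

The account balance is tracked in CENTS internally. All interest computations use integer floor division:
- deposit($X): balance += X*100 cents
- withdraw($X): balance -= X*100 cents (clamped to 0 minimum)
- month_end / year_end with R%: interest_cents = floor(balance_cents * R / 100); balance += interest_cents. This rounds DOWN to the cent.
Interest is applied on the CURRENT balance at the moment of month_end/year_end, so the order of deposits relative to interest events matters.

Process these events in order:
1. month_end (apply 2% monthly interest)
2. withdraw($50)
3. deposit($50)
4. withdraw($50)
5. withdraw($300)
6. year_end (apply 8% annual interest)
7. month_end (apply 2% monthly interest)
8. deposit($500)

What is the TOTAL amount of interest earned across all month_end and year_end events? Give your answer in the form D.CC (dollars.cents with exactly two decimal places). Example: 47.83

Answer: 88.07

Derivation:
After 1 (month_end (apply 2% monthly interest)): balance=$1020.00 total_interest=$20.00
After 2 (withdraw($50)): balance=$970.00 total_interest=$20.00
After 3 (deposit($50)): balance=$1020.00 total_interest=$20.00
After 4 (withdraw($50)): balance=$970.00 total_interest=$20.00
After 5 (withdraw($300)): balance=$670.00 total_interest=$20.00
After 6 (year_end (apply 8% annual interest)): balance=$723.60 total_interest=$73.60
After 7 (month_end (apply 2% monthly interest)): balance=$738.07 total_interest=$88.07
After 8 (deposit($500)): balance=$1238.07 total_interest=$88.07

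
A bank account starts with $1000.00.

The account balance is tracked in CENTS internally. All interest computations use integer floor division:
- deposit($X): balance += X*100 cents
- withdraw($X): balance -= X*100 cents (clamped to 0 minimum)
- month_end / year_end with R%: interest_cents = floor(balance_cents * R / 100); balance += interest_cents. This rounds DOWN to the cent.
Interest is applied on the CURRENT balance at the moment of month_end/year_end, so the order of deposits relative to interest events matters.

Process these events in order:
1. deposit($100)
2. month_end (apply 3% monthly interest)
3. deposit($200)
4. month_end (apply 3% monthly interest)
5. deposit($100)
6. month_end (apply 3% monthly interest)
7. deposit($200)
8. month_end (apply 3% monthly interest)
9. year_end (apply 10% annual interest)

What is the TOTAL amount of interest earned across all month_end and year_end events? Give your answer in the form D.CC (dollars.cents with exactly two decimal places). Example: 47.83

Answer: 345.54

Derivation:
After 1 (deposit($100)): balance=$1100.00 total_interest=$0.00
After 2 (month_end (apply 3% monthly interest)): balance=$1133.00 total_interest=$33.00
After 3 (deposit($200)): balance=$1333.00 total_interest=$33.00
After 4 (month_end (apply 3% monthly interest)): balance=$1372.99 total_interest=$72.99
After 5 (deposit($100)): balance=$1472.99 total_interest=$72.99
After 6 (month_end (apply 3% monthly interest)): balance=$1517.17 total_interest=$117.17
After 7 (deposit($200)): balance=$1717.17 total_interest=$117.17
After 8 (month_end (apply 3% monthly interest)): balance=$1768.68 total_interest=$168.68
After 9 (year_end (apply 10% annual interest)): balance=$1945.54 total_interest=$345.54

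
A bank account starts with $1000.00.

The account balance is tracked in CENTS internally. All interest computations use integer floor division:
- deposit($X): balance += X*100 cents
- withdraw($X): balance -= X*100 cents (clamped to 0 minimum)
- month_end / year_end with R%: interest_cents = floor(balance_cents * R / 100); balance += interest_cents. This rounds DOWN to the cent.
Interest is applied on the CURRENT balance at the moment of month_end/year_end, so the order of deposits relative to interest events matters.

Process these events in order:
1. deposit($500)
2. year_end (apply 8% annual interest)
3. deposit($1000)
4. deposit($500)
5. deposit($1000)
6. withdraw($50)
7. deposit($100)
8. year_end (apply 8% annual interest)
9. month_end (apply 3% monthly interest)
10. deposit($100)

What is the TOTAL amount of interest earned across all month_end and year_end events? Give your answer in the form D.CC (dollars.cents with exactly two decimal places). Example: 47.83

Answer: 588.70

Derivation:
After 1 (deposit($500)): balance=$1500.00 total_interest=$0.00
After 2 (year_end (apply 8% annual interest)): balance=$1620.00 total_interest=$120.00
After 3 (deposit($1000)): balance=$2620.00 total_interest=$120.00
After 4 (deposit($500)): balance=$3120.00 total_interest=$120.00
After 5 (deposit($1000)): balance=$4120.00 total_interest=$120.00
After 6 (withdraw($50)): balance=$4070.00 total_interest=$120.00
After 7 (deposit($100)): balance=$4170.00 total_interest=$120.00
After 8 (year_end (apply 8% annual interest)): balance=$4503.60 total_interest=$453.60
After 9 (month_end (apply 3% monthly interest)): balance=$4638.70 total_interest=$588.70
After 10 (deposit($100)): balance=$4738.70 total_interest=$588.70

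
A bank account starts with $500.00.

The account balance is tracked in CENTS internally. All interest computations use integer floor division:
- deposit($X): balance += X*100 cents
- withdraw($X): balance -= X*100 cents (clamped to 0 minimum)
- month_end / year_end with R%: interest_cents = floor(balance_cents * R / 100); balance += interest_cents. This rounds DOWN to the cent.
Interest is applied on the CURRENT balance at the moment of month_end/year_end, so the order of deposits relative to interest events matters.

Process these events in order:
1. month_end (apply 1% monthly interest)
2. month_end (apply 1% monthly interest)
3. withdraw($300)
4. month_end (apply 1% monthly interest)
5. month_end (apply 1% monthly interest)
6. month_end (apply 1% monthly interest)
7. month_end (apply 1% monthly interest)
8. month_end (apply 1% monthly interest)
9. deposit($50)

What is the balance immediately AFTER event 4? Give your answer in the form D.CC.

Answer: 212.15

Derivation:
After 1 (month_end (apply 1% monthly interest)): balance=$505.00 total_interest=$5.00
After 2 (month_end (apply 1% monthly interest)): balance=$510.05 total_interest=$10.05
After 3 (withdraw($300)): balance=$210.05 total_interest=$10.05
After 4 (month_end (apply 1% monthly interest)): balance=$212.15 total_interest=$12.15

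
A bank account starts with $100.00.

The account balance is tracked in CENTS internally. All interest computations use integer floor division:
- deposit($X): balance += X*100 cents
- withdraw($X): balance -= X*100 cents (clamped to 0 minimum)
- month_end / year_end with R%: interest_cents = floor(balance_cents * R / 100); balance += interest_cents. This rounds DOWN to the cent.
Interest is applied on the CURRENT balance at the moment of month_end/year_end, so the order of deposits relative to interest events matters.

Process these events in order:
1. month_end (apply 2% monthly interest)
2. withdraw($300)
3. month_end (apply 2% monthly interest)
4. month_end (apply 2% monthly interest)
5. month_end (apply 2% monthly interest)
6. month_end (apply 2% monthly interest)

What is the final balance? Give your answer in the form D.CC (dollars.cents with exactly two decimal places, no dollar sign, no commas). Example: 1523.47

After 1 (month_end (apply 2% monthly interest)): balance=$102.00 total_interest=$2.00
After 2 (withdraw($300)): balance=$0.00 total_interest=$2.00
After 3 (month_end (apply 2% monthly interest)): balance=$0.00 total_interest=$2.00
After 4 (month_end (apply 2% monthly interest)): balance=$0.00 total_interest=$2.00
After 5 (month_end (apply 2% monthly interest)): balance=$0.00 total_interest=$2.00
After 6 (month_end (apply 2% monthly interest)): balance=$0.00 total_interest=$2.00

Answer: 0.00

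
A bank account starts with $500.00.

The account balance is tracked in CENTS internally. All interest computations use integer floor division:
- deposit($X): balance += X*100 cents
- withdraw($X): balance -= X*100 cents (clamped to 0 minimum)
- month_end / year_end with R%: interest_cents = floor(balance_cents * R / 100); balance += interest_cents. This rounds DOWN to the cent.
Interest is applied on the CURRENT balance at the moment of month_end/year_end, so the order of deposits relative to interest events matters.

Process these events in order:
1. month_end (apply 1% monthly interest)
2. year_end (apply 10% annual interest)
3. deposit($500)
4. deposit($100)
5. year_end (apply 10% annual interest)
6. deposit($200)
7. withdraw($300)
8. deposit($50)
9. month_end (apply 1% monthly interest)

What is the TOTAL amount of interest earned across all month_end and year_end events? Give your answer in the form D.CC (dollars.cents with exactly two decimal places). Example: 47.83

Answer: 183.26

Derivation:
After 1 (month_end (apply 1% monthly interest)): balance=$505.00 total_interest=$5.00
After 2 (year_end (apply 10% annual interest)): balance=$555.50 total_interest=$55.50
After 3 (deposit($500)): balance=$1055.50 total_interest=$55.50
After 4 (deposit($100)): balance=$1155.50 total_interest=$55.50
After 5 (year_end (apply 10% annual interest)): balance=$1271.05 total_interest=$171.05
After 6 (deposit($200)): balance=$1471.05 total_interest=$171.05
After 7 (withdraw($300)): balance=$1171.05 total_interest=$171.05
After 8 (deposit($50)): balance=$1221.05 total_interest=$171.05
After 9 (month_end (apply 1% monthly interest)): balance=$1233.26 total_interest=$183.26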